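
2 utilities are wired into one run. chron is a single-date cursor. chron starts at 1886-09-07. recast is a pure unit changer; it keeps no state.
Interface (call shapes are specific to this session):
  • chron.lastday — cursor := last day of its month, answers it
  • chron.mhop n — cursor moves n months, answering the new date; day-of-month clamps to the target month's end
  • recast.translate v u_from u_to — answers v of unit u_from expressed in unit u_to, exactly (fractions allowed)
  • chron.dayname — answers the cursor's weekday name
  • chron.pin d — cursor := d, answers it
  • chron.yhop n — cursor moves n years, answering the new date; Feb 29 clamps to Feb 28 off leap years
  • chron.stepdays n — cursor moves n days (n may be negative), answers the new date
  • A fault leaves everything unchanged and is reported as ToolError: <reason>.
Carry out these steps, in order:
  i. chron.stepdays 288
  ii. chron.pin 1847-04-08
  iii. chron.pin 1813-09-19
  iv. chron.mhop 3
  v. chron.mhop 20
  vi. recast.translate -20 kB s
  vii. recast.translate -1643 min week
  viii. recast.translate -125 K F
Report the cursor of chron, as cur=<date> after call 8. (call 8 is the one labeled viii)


Calling chron.stepdays passing n: 288, giving 1887-06-22.
Next I call chron.pin passing d: 1847-04-08, and observe 1847-04-08.
Using chron.pin passing d: 1813-09-19, which returns 1813-09-19.
I call chron.mhop passing n: 3, yielding 1813-12-19.
Calling chron.mhop passing n: 20: 1815-08-19.
Calling recast.translate passing v: -20, u_from: kB, u_to: s, which returns ToolError: incompatible units.
Then recast.translate passing v: -1643, u_from: min, u_to: week, which returns -1643/10080.
I call recast.translate passing v: -125, u_from: K, u_to: F, → -68467/100.

Answer: cur=1815-08-19


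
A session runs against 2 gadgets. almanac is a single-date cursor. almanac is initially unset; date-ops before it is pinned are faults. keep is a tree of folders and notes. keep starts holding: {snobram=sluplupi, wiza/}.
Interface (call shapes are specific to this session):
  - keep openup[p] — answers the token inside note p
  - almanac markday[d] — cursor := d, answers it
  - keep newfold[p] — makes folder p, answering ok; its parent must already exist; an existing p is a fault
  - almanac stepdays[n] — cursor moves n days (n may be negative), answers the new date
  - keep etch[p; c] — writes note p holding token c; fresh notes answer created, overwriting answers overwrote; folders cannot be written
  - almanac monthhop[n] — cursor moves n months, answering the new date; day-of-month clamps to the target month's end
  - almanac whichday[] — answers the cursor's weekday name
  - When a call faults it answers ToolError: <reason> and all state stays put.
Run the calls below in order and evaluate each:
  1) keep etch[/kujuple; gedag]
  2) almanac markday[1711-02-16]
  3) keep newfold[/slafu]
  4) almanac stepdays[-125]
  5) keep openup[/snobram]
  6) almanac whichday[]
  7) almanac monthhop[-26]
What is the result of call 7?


Answer: 1708-08-14

Derivation:
·→ keep etch(p='/kujuple', c='gedag')
·← created
·→ almanac markday(d='1711-02-16')
·← 1711-02-16
·→ keep newfold(p='/slafu')
·← ok
·→ almanac stepdays(n='-125')
·← 1710-10-14
·→ keep openup(p='/snobram')
·← sluplupi
·→ almanac whichday()
·← Tuesday
·→ almanac monthhop(n='-26')
·← 1708-08-14


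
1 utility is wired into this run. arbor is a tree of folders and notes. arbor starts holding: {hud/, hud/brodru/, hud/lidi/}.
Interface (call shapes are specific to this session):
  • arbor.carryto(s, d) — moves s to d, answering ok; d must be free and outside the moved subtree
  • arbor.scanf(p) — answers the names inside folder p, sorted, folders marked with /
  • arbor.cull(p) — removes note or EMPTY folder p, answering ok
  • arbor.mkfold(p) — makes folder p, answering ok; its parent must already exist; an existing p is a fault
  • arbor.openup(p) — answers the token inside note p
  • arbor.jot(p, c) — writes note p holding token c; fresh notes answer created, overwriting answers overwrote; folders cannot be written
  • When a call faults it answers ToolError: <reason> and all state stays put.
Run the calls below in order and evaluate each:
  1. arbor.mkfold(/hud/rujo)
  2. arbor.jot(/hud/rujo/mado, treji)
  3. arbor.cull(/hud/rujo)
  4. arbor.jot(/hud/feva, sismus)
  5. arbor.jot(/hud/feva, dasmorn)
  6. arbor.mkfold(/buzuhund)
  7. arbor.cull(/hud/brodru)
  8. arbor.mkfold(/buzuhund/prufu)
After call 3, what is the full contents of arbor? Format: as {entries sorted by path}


Answer: {hud/, hud/brodru/, hud/lidi/, hud/rujo/, hud/rujo/mado=treji}

Derivation:
Do: arbor.mkfold[p→/hud/rujo]
See: ok
Do: arbor.jot[p→/hud/rujo/mado; c→treji]
See: created
Do: arbor.cull[p→/hud/rujo]
See: ToolError: not empty
Do: arbor.jot[p→/hud/feva; c→sismus]
See: created
Do: arbor.jot[p→/hud/feva; c→dasmorn]
See: overwrote
Do: arbor.mkfold[p→/buzuhund]
See: ok
Do: arbor.cull[p→/hud/brodru]
See: ok
Do: arbor.mkfold[p→/buzuhund/prufu]
See: ok


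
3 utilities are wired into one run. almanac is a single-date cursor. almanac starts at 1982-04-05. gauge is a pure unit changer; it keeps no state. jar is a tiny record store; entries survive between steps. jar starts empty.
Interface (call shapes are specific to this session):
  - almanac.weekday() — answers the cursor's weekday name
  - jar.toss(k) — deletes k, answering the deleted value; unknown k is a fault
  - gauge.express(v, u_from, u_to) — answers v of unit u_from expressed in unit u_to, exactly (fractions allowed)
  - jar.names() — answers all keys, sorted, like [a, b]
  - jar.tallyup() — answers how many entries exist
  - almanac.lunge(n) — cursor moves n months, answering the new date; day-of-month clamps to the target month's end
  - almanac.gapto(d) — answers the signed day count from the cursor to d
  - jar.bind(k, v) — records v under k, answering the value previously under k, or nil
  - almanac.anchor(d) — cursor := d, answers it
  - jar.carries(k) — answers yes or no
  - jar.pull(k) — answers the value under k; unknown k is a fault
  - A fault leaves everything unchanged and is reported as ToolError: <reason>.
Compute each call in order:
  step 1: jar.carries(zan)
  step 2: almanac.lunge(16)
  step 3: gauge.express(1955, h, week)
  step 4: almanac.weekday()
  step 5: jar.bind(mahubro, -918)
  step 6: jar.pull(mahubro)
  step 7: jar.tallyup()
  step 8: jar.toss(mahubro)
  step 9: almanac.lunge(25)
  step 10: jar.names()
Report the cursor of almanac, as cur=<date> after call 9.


Answer: cur=1985-09-05

Derivation:
-- 1. carries(k=zan) : no
-- 2. lunge(n=16) : 1983-08-05
-- 3. express(v=1955, u_from=h, u_to=week) : 1955/168
-- 4. weekday() : Friday
-- 5. bind(k=mahubro, v=-918) : nil
-- 6. pull(k=mahubro) : -918
-- 7. tallyup() : 1
-- 8. toss(k=mahubro) : -918
-- 9. lunge(n=25) : 1985-09-05
-- 10. names() : []


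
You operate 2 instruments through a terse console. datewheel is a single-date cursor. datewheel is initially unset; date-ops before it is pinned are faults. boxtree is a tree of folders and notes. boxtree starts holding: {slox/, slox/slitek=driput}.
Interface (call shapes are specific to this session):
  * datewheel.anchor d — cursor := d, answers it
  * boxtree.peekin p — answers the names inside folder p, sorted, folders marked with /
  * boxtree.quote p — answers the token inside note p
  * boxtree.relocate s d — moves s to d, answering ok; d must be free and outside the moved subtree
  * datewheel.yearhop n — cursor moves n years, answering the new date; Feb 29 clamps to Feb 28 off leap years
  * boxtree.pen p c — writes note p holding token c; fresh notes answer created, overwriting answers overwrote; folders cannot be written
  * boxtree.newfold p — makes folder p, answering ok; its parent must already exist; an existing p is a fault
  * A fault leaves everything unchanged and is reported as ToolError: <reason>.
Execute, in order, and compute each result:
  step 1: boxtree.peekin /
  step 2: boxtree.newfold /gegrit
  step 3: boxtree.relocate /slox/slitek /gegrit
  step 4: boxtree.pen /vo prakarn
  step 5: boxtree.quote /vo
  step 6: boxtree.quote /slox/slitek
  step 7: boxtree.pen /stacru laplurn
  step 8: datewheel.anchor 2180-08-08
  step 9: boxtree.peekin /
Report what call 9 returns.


[in] boxtree.peekin p='/'
[out] [slox/]
[in] boxtree.newfold p='/gegrit'
[out] ok
[in] boxtree.relocate s='/slox/slitek' d='/gegrit'
[out] ToolError: exists
[in] boxtree.pen p='/vo' c='prakarn'
[out] created
[in] boxtree.quote p='/vo'
[out] prakarn
[in] boxtree.quote p='/slox/slitek'
[out] driput
[in] boxtree.pen p='/stacru' c='laplurn'
[out] created
[in] datewheel.anchor d='2180-08-08'
[out] 2180-08-08
[in] boxtree.peekin p='/'
[out] [gegrit/, slox/, stacru, vo]

Answer: [gegrit/, slox/, stacru, vo]


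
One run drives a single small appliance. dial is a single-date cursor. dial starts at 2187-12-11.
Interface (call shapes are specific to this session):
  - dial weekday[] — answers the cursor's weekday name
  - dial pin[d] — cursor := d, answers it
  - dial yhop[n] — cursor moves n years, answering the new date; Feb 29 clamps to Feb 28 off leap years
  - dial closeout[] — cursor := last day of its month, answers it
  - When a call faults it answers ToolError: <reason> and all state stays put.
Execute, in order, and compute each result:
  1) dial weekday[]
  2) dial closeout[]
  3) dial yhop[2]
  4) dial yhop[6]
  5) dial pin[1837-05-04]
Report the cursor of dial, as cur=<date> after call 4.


Answer: cur=2195-12-31

Derivation:
Act: dial weekday[]
Obs: Tuesday
Act: dial closeout[]
Obs: 2187-12-31
Act: dial yhop[n='2']
Obs: 2189-12-31
Act: dial yhop[n='6']
Obs: 2195-12-31
Act: dial pin[d='1837-05-04']
Obs: 1837-05-04


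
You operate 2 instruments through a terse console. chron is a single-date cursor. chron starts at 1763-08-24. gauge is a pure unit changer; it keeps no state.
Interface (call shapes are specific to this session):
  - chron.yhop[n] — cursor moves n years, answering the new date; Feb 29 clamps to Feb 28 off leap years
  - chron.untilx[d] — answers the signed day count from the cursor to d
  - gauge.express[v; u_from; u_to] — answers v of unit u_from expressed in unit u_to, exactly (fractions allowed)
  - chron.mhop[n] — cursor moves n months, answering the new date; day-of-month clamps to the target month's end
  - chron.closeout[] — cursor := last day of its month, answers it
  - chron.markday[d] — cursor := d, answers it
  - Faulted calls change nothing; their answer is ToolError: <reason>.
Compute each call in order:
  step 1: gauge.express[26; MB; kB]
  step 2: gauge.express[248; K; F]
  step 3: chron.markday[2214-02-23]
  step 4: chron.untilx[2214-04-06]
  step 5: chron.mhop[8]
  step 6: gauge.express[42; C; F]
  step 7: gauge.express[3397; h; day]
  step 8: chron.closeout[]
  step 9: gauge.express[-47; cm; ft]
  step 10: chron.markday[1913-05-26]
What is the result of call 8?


Step: express[v: 26; u_from: MB; u_to: kB]
Result: 26000
Step: express[v: 248; u_from: K; u_to: F]
Result: -1327/100
Step: markday[d: 2214-02-23]
Result: 2214-02-23
Step: untilx[d: 2214-04-06]
Result: 42
Step: mhop[n: 8]
Result: 2214-10-23
Step: express[v: 42; u_from: C; u_to: F]
Result: 538/5
Step: express[v: 3397; u_from: h; u_to: day]
Result: 3397/24
Step: closeout[]
Result: 2214-10-31
Step: express[v: -47; u_from: cm; u_to: ft]
Result: -1175/762
Step: markday[d: 1913-05-26]
Result: 1913-05-26

Answer: 2214-10-31


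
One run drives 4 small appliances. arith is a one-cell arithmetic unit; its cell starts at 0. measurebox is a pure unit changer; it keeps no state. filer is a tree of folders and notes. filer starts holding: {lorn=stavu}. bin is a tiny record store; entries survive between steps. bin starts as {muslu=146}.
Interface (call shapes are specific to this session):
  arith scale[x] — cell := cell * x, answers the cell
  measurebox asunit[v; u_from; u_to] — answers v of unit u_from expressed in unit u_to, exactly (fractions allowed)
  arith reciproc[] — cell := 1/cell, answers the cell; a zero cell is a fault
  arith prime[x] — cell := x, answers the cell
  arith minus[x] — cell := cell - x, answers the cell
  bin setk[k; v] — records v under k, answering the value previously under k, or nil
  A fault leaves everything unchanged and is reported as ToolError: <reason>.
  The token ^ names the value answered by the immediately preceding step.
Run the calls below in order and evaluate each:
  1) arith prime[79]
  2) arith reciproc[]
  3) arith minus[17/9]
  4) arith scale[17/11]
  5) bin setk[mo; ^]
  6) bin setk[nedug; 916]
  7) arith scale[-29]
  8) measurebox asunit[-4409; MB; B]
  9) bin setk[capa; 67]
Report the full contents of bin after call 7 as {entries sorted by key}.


Answer: {mo=-22678/7821, muslu=146, nedug=916}

Derivation:
~$ arith prime x: 79
:: 79
~$ arith reciproc
:: 1/79
~$ arith minus x: 17/9
:: -1334/711
~$ arith scale x: 17/11
:: -22678/7821
~$ bin setk k: mo v: ^
:: nil
~$ bin setk k: nedug v: 916
:: nil
~$ arith scale x: -29
:: 657662/7821
~$ measurebox asunit v: -4409 u_from: MB u_to: B
:: -4409000000
~$ bin setk k: capa v: 67
:: nil


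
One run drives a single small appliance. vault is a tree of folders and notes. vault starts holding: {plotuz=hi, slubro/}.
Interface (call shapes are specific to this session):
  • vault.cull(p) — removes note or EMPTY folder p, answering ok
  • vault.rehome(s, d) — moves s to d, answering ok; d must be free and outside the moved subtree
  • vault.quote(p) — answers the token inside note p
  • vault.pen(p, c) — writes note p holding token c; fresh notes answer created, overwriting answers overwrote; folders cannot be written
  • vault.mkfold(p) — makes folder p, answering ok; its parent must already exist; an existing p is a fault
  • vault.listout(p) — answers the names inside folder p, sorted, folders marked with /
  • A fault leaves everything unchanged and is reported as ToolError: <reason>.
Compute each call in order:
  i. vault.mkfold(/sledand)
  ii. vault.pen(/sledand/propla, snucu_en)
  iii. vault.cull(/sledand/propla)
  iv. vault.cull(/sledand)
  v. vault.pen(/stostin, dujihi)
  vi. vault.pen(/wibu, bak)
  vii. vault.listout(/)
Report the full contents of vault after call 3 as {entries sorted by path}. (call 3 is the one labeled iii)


Answer: {plotuz=hi, sledand/, slubro/}

Derivation:
;; 1. vault.mkfold(/sledand) : ok
;; 2. vault.pen(/sledand/propla, snucu_en) : created
;; 3. vault.cull(/sledand/propla) : ok
;; 4. vault.cull(/sledand) : ok
;; 5. vault.pen(/stostin, dujihi) : created
;; 6. vault.pen(/wibu, bak) : created
;; 7. vault.listout(/) : [plotuz, slubro/, stostin, wibu]


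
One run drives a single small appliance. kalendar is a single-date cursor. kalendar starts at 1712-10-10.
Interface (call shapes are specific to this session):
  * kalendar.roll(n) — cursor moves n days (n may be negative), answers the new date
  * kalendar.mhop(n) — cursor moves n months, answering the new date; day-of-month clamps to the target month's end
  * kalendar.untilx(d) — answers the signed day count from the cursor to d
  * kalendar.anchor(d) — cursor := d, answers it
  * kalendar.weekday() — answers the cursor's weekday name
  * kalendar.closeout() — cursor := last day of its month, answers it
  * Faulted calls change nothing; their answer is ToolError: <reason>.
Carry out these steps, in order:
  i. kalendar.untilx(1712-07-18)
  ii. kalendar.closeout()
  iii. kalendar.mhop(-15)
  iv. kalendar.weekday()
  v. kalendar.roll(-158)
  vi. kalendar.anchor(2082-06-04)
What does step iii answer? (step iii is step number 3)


~$ kalendar.untilx 1712-07-18
[out] -84
~$ kalendar.closeout
[out] 1712-10-31
~$ kalendar.mhop -15
[out] 1711-07-31
~$ kalendar.weekday
[out] Friday
~$ kalendar.roll -158
[out] 1711-02-23
~$ kalendar.anchor 2082-06-04
[out] 2082-06-04

Answer: 1711-07-31


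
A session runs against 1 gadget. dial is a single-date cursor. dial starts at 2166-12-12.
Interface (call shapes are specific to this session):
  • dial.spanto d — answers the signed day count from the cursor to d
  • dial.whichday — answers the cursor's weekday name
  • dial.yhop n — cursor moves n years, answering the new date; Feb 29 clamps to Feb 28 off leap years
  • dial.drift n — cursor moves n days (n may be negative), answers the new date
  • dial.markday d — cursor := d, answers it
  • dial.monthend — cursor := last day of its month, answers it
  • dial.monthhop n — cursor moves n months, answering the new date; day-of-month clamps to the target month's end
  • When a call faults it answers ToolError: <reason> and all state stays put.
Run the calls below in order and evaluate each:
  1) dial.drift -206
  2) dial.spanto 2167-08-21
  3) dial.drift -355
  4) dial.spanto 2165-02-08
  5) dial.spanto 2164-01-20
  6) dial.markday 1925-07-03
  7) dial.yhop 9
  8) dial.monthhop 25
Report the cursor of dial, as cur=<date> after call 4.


Now I run dial.drift using n=-206, which returns 2166-05-20.
I try dial.spanto using d=2167-08-21, — result: 458.
Now I run dial.drift using n=-355, giving 2165-05-30.
I run dial.spanto using d=2165-02-08, and get -111.
Invoking dial.spanto using d=2164-01-20, and see -496.
Calling dial.markday using d=1925-07-03, — result: 1925-07-03.
I invoke dial.yhop using n=9, which returns 1934-07-03.
Using dial.monthhop using n=25, which returns 1936-08-03.

Answer: cur=2165-05-30


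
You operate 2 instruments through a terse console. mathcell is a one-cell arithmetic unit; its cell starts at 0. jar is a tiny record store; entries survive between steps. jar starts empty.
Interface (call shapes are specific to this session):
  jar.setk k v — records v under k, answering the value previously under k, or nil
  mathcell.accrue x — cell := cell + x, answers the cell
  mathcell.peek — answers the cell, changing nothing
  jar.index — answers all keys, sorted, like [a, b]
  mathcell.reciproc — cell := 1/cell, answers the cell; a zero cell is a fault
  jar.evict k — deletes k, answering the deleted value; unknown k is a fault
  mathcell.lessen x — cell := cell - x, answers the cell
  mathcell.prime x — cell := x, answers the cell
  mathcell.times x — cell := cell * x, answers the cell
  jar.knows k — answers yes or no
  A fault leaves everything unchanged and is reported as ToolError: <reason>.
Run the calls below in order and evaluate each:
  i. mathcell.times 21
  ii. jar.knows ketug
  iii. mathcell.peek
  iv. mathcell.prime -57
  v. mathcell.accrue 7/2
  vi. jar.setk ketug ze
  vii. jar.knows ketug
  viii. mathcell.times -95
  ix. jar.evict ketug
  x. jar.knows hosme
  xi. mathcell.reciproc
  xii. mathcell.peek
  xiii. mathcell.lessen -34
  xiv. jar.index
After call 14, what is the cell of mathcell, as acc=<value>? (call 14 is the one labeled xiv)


Answer: acc=345612/10165

Derivation:
[in] mathcell.times 21
[out] 0
[in] jar.knows ketug
[out] no
[in] mathcell.peek
[out] 0
[in] mathcell.prime -57
[out] -57
[in] mathcell.accrue 7/2
[out] -107/2
[in] jar.setk ketug ze
[out] nil
[in] jar.knows ketug
[out] yes
[in] mathcell.times -95
[out] 10165/2
[in] jar.evict ketug
[out] ze
[in] jar.knows hosme
[out] no
[in] mathcell.reciproc
[out] 2/10165
[in] mathcell.peek
[out] 2/10165
[in] mathcell.lessen -34
[out] 345612/10165
[in] jar.index
[out] []


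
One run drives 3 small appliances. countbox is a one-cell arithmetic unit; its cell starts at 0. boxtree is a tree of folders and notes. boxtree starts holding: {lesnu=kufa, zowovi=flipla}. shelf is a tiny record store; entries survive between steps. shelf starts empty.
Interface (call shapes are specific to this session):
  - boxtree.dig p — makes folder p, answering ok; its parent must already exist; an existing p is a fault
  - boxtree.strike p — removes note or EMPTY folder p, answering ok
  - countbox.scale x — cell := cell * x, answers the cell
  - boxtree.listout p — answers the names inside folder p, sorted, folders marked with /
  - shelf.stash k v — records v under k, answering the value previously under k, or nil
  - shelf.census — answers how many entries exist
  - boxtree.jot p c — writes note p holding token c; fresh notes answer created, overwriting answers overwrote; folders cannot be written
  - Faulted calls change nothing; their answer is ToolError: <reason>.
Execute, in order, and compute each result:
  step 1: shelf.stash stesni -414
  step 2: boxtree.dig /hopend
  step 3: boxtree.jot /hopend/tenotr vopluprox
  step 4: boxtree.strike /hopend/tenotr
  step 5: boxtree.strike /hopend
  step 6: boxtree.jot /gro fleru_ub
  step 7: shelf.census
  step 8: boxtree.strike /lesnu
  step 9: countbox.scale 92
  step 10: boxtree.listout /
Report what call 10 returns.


Answer: [gro, zowovi]

Derivation:
→ shelf.stash(k=stesni, v=-414)
← nil
→ boxtree.dig(p=/hopend)
← ok
→ boxtree.jot(p=/hopend/tenotr, c=vopluprox)
← created
→ boxtree.strike(p=/hopend/tenotr)
← ok
→ boxtree.strike(p=/hopend)
← ok
→ boxtree.jot(p=/gro, c=fleru_ub)
← created
→ shelf.census()
← 1
→ boxtree.strike(p=/lesnu)
← ok
→ countbox.scale(x=92)
← 0
→ boxtree.listout(p=/)
← [gro, zowovi]


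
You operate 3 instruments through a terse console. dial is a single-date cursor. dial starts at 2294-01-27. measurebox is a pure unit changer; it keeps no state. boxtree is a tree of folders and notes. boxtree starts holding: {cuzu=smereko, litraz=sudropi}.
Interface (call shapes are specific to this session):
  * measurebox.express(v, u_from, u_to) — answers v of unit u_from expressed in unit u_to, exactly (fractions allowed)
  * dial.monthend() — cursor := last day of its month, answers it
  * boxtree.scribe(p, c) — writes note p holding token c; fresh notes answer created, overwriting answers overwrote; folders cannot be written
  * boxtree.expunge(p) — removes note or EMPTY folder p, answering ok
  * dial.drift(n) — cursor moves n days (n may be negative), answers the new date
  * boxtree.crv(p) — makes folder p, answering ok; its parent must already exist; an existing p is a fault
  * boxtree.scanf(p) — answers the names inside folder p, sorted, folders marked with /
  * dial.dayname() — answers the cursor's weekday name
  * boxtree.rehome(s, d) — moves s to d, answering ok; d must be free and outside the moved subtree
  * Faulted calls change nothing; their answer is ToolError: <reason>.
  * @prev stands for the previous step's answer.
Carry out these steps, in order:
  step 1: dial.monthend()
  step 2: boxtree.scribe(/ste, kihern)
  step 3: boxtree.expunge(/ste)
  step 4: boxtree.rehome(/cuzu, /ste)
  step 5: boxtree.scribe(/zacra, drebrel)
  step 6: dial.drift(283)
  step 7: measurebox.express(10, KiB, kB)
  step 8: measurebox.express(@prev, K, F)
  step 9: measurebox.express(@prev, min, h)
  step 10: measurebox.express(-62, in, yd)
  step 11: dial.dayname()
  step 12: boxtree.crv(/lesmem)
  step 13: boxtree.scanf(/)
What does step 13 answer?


==> monthend()
<== 2294-01-31
==> scribe(p='/ste', c='kihern')
<== created
==> expunge(p='/ste')
<== ok
==> rehome(s='/cuzu', d='/ste')
<== ok
==> scribe(p='/zacra', c='drebrel')
<== created
==> drift(n='283')
<== 2294-11-10
==> express(v='10', u_from='KiB', u_to='kB')
<== 256/25
==> express(v='@prev', u_from='K', u_to='F')
<== -220619/500
==> express(v='@prev', u_from='min', u_to='h')
<== -220619/30000
==> express(v='-62', u_from='in', u_to='yd')
<== -31/18
==> dayname()
<== Saturday
==> crv(p='/lesmem')
<== ok
==> scanf(p='/')
<== [lesmem/, litraz, ste, zacra]

Answer: [lesmem/, litraz, ste, zacra]


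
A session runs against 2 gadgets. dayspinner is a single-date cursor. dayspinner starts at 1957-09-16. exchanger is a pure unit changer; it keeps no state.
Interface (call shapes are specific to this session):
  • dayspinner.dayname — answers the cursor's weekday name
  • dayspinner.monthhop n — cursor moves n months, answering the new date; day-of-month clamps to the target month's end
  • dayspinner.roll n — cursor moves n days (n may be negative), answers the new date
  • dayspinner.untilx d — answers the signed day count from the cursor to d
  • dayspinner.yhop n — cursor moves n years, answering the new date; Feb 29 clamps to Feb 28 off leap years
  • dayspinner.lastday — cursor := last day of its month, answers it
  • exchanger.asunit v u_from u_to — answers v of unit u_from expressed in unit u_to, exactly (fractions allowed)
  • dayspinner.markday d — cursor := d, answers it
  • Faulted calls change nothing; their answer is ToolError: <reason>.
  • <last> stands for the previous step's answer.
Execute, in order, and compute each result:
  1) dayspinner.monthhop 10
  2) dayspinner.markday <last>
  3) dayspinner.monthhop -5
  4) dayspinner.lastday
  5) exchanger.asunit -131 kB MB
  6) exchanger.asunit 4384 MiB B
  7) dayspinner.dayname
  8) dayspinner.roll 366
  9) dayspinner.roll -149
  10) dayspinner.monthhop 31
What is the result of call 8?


Answer: 1959-03-01

Derivation:
Act: dayspinner.monthhop[n: 10]
Obs: 1958-07-16
Act: dayspinner.markday[d: <last>]
Obs: 1958-07-16
Act: dayspinner.monthhop[n: -5]
Obs: 1958-02-16
Act: dayspinner.lastday[]
Obs: 1958-02-28
Act: exchanger.asunit[v: -131; u_from: kB; u_to: MB]
Obs: -131/1000
Act: exchanger.asunit[v: 4384; u_from: MiB; u_to: B]
Obs: 4596957184
Act: dayspinner.dayname[]
Obs: Friday
Act: dayspinner.roll[n: 366]
Obs: 1959-03-01
Act: dayspinner.roll[n: -149]
Obs: 1958-10-03
Act: dayspinner.monthhop[n: 31]
Obs: 1961-05-03


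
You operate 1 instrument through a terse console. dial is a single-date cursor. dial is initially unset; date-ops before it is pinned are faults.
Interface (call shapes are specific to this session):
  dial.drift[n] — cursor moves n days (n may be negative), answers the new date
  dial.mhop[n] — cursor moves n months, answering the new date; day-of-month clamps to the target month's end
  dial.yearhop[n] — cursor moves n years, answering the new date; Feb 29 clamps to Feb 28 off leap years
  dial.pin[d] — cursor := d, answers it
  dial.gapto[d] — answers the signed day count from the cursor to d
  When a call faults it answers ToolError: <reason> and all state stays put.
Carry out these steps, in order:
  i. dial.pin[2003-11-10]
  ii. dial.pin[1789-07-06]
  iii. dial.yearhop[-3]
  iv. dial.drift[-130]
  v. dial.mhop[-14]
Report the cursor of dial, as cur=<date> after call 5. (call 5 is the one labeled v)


# 1. dial.pin(d='2003-11-10') -> 2003-11-10
# 2. dial.pin(d='1789-07-06') -> 1789-07-06
# 3. dial.yearhop(n='-3') -> 1786-07-06
# 4. dial.drift(n='-130') -> 1786-02-26
# 5. dial.mhop(n='-14') -> 1784-12-26

Answer: cur=1784-12-26


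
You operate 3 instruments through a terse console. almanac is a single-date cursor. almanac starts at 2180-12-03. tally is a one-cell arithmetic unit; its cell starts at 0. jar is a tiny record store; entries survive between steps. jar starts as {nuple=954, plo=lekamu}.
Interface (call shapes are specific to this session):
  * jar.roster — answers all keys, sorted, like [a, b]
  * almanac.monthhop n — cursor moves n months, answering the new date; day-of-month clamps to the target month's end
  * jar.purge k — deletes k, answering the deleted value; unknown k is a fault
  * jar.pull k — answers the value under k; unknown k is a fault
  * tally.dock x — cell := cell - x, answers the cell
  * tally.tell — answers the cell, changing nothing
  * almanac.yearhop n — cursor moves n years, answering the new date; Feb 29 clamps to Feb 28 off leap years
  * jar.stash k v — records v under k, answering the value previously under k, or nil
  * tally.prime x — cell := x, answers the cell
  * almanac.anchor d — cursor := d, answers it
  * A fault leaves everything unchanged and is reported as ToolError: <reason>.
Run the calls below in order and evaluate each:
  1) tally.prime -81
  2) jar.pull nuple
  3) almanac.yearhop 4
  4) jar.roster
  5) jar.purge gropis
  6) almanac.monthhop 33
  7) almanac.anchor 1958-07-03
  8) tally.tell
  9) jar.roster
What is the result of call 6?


Answer: 2187-09-03

Derivation:
Now I run prime with x: -81: -81.
I use pull with k: nuple, and get 954.
Using yearhop with n: 4, giving 2184-12-03.
Then roster(), — result: [nuple, plo].
I use purge with k: gropis, → ToolError: no such key gropis.
Invoking monthhop with n: 33, → 2187-09-03.
I invoke anchor with d: 1958-07-03, yielding 1958-07-03.
I invoke tell, and get -81.
Then roster: [nuple, plo].


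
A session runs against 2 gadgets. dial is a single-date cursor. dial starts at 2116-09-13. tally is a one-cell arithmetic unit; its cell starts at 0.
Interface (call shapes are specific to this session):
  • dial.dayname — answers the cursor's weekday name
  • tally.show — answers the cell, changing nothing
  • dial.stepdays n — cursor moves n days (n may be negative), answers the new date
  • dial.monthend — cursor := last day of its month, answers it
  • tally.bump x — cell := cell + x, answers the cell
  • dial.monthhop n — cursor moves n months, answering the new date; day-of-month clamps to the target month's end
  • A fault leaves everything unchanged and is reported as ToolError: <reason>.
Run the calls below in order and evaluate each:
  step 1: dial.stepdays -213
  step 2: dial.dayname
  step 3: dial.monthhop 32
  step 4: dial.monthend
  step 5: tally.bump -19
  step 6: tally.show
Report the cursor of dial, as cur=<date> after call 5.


·→ dial.stepdays(n: -213)
·← 2116-02-13
·→ dial.dayname()
·← Thursday
·→ dial.monthhop(n: 32)
·← 2118-10-13
·→ dial.monthend()
·← 2118-10-31
·→ tally.bump(x: -19)
·← -19
·→ tally.show()
·← -19

Answer: cur=2118-10-31


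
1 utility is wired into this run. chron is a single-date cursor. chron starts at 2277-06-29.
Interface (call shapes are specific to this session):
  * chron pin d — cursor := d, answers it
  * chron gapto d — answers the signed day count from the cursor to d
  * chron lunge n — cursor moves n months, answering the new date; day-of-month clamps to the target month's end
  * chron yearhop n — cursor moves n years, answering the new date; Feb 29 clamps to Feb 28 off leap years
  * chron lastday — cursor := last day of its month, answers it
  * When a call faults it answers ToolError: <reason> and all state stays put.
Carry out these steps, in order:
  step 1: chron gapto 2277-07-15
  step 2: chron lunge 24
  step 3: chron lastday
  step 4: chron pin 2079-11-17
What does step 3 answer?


Answer: 2279-06-30

Derivation:
Do: chron gapto[2277-07-15]
See: 16
Do: chron lunge[24]
See: 2279-06-29
Do: chron lastday[]
See: 2279-06-30
Do: chron pin[2079-11-17]
See: 2079-11-17


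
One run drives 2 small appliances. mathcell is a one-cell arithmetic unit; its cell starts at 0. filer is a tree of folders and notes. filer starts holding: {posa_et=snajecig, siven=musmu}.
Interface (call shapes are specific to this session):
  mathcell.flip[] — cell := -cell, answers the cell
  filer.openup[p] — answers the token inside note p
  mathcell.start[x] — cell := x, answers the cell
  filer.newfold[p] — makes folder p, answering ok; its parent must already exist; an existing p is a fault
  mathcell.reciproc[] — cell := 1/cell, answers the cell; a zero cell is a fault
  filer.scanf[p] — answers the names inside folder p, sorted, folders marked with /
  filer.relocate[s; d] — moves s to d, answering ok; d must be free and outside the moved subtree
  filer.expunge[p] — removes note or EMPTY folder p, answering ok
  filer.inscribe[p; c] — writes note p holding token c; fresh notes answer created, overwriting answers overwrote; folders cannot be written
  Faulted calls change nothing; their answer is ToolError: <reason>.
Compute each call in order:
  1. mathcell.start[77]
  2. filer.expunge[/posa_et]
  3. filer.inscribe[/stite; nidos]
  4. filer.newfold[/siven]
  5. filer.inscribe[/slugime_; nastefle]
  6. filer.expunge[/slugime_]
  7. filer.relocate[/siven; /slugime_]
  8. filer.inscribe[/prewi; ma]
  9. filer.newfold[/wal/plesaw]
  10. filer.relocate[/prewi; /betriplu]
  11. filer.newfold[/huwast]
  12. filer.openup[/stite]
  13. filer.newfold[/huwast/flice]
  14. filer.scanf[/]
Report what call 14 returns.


>> mathcell.start(77)
<< 77
>> filer.expunge(/posa_et)
<< ok
>> filer.inscribe(/stite, nidos)
<< created
>> filer.newfold(/siven)
<< ToolError: exists
>> filer.inscribe(/slugime_, nastefle)
<< created
>> filer.expunge(/slugime_)
<< ok
>> filer.relocate(/siven, /slugime_)
<< ok
>> filer.inscribe(/prewi, ma)
<< created
>> filer.newfold(/wal/plesaw)
<< ToolError: no parent
>> filer.relocate(/prewi, /betriplu)
<< ok
>> filer.newfold(/huwast)
<< ok
>> filer.openup(/stite)
<< nidos
>> filer.newfold(/huwast/flice)
<< ok
>> filer.scanf(/)
<< [betriplu, huwast/, slugime_, stite]

Answer: [betriplu, huwast/, slugime_, stite]


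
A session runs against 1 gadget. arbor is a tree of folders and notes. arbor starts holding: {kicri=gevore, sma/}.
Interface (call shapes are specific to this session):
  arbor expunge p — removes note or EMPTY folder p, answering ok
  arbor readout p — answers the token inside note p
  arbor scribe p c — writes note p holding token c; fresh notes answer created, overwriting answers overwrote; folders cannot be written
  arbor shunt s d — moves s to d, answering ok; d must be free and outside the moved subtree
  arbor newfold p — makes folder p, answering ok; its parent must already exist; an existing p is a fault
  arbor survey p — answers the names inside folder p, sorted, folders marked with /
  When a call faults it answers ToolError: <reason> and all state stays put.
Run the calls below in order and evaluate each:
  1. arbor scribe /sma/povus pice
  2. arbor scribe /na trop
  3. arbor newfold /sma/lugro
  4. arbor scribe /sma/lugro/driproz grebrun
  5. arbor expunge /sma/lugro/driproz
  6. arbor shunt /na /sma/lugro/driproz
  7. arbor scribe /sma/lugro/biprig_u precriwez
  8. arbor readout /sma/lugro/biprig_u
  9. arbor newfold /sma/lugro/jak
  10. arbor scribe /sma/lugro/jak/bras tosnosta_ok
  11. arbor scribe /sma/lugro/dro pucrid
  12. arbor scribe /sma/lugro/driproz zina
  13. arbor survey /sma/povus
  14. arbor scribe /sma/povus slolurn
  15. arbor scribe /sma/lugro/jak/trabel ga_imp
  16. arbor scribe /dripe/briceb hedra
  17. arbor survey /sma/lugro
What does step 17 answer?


# arbor scribe(p: /sma/povus, c: pice) == created
# arbor scribe(p: /na, c: trop) == created
# arbor newfold(p: /sma/lugro) == ok
# arbor scribe(p: /sma/lugro/driproz, c: grebrun) == created
# arbor expunge(p: /sma/lugro/driproz) == ok
# arbor shunt(s: /na, d: /sma/lugro/driproz) == ok
# arbor scribe(p: /sma/lugro/biprig_u, c: precriwez) == created
# arbor readout(p: /sma/lugro/biprig_u) == precriwez
# arbor newfold(p: /sma/lugro/jak) == ok
# arbor scribe(p: /sma/lugro/jak/bras, c: tosnosta_ok) == created
# arbor scribe(p: /sma/lugro/dro, c: pucrid) == created
# arbor scribe(p: /sma/lugro/driproz, c: zina) == overwrote
# arbor survey(p: /sma/povus) == ToolError: not a directory
# arbor scribe(p: /sma/povus, c: slolurn) == overwrote
# arbor scribe(p: /sma/lugro/jak/trabel, c: ga_imp) == created
# arbor scribe(p: /dripe/briceb, c: hedra) == ToolError: no parent
# arbor survey(p: /sma/lugro) == [biprig_u, driproz, dro, jak/]

Answer: [biprig_u, driproz, dro, jak/]


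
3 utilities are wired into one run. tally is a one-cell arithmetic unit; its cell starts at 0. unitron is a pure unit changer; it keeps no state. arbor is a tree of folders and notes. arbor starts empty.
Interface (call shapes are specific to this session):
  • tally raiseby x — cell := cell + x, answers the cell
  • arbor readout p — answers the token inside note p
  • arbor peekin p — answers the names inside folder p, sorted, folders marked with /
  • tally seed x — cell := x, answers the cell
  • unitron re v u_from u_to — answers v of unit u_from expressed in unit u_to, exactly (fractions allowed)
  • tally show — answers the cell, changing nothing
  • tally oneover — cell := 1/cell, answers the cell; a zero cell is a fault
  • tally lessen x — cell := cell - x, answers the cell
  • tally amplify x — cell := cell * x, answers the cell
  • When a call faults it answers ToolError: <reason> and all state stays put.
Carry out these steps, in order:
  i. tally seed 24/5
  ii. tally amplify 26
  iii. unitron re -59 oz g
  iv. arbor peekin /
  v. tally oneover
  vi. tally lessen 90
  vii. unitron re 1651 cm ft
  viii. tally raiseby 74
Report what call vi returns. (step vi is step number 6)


Answer: -56155/624

Derivation:
Calling tally seed using x→24/5, and see 24/5.
I use tally amplify using x→26, and get 624/5.
I call unitron re using v→-59, u_from→oz, u_to→g, — result: -2676194983/1600000.
Calling arbor peekin using p→/, and observe [].
Then tally oneover, giving 5/624.
I try tally lessen using x→90, — result: -56155/624.
I use unitron re using v→1651, u_from→cm, u_to→ft, and get 325/6.
Calling tally raiseby using x→74, which returns -9979/624.


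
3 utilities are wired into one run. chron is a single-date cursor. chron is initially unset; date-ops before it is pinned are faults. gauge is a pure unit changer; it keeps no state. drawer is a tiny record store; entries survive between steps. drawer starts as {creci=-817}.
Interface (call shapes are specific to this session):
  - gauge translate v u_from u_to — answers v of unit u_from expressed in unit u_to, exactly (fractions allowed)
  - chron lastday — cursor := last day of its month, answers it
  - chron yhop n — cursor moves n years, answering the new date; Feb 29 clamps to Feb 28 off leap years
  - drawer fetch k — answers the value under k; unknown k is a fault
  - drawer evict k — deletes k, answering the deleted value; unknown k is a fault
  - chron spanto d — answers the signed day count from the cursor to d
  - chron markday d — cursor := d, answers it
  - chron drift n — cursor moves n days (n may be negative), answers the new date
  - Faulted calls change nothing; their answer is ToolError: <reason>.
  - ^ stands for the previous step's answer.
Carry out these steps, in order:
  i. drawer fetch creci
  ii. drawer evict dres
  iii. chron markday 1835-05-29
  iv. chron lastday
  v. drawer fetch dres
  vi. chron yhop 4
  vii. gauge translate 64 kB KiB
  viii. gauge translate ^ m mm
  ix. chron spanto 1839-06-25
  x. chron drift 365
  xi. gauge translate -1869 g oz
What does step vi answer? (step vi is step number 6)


I use drawer fetch using creci, → -817.
I run drawer evict using dres: ToolError: no such key dres.
Invoking chron markday using 1835-05-29, — result: 1835-05-29.
I try chron lastday, and see 1835-05-31.
I invoke drawer fetch using dres: ToolError: no such key dres.
I try chron yhop using 4, which returns 1839-05-31.
I invoke gauge translate using 64, kB, KiB, → 125/2.
Calling gauge translate using ^, m, mm, and get 62500.
I call chron spanto using 1839-06-25: 25.
Next I call chron drift using 365: 1840-05-30.
Next I call gauge translate using -1869, g, oz, and see -427200000/6479891.

Answer: 1839-05-31


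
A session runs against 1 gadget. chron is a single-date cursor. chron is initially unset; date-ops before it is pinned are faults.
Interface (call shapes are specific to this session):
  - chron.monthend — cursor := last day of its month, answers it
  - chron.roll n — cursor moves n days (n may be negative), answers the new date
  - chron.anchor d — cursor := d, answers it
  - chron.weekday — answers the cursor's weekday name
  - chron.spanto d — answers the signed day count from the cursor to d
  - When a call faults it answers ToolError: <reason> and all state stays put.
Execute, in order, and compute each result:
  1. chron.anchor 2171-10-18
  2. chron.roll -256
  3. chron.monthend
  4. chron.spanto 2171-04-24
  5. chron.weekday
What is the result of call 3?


Answer: 2171-02-28

Derivation:
Step: anchor[d: 2171-10-18]
Result: 2171-10-18
Step: roll[n: -256]
Result: 2171-02-04
Step: monthend[]
Result: 2171-02-28
Step: spanto[d: 2171-04-24]
Result: 55
Step: weekday[]
Result: Thursday


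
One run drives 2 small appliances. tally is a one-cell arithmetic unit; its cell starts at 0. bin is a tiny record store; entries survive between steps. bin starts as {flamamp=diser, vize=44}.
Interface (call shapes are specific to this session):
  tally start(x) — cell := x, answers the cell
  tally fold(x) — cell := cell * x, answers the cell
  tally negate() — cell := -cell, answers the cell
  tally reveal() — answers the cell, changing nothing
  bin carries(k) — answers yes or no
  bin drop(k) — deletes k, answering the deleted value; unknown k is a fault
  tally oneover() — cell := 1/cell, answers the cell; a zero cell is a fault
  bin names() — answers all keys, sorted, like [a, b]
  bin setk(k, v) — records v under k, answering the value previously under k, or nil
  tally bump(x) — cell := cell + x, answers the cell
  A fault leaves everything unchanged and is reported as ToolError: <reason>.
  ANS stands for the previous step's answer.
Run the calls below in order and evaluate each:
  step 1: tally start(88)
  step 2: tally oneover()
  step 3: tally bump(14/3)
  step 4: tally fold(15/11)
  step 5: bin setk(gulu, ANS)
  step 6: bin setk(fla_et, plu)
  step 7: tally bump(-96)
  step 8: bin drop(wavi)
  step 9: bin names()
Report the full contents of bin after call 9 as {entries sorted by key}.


Answer: {fla_et=plu, flamamp=diser, gulu=6175/968, vize=44}

Derivation:
Next I call tally start on x=88, which returns 88.
Then tally oneover(): 1/88.
Next I call tally bump on x=14/3: 1235/264.
Then tally fold on x=15/11, → 6175/968.
I invoke bin setk on k=gulu, v=ANS, — result: nil.
I use bin setk on k=fla_et, v=plu: nil.
I run tally bump on x=-96, and get -86753/968.
Using bin drop on k=wavi, and see ToolError: no such key wavi.
Using bin names(), giving [fla_et, flamamp, gulu, vize].
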